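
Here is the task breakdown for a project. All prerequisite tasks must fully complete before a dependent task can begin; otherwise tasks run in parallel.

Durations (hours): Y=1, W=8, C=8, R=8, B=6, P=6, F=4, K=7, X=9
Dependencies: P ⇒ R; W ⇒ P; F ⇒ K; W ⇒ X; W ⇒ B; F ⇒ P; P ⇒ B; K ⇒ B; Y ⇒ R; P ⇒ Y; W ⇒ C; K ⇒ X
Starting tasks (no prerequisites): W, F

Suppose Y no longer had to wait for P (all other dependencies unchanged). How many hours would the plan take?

Before: longest chain W→P→Y→R = 8+6+1+8 = 23, finish 23.
Without P→Y, Y's earliest start moves from 14 to 0.
After: W→P→R = 8+6+8 = 22 → 22 hours.

22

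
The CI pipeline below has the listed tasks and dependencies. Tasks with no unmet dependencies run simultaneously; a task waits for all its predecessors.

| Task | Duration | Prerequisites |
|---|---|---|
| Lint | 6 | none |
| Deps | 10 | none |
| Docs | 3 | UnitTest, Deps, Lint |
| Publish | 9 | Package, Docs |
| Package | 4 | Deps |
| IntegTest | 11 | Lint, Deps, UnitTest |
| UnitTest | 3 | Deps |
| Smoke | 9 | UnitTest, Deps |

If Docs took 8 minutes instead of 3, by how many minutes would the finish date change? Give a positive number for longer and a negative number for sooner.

5

Critical path before the change: Deps→UnitTest→Docs→Publish = 10+3+3+9 = 25 giving 25 minutes.
Docs is on the critical path; changing it to 8 makes that path 30 minutes.
That remains the longest chain; total 30 minutes.
Change in finish: 30 − 25 = +5 minutes.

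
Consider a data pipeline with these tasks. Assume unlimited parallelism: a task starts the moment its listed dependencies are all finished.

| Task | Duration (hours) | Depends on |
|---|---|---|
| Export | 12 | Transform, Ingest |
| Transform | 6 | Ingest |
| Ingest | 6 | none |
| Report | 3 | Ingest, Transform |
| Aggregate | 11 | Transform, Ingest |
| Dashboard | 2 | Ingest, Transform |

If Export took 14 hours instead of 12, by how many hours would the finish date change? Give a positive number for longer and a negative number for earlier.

2

The binding path is Ingest→Transform→Export = 6+6+12 = 24; finish at 24 hours.
Export is on the critical path; changing it to 14 makes that path 26 hours.
That remains the longest chain; total 26 hours.
Change in finish: 26 − 24 = +2 hours.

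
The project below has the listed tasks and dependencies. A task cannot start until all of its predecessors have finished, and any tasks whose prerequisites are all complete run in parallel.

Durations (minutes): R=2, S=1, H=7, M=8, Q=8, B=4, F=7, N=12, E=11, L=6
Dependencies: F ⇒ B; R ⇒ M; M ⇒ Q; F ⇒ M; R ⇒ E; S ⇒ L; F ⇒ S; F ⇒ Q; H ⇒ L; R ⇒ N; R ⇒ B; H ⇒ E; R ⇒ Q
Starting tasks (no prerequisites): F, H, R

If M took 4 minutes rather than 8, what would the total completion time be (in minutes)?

As given, the longest chain is F→M→Q = 7+8+8 = 23, so the finish is 23 minutes.
M lies on that path, so at 4 minutes the path becomes 19 minutes.
The critical path is still F→M→Q; finish is now 19 minutes.

19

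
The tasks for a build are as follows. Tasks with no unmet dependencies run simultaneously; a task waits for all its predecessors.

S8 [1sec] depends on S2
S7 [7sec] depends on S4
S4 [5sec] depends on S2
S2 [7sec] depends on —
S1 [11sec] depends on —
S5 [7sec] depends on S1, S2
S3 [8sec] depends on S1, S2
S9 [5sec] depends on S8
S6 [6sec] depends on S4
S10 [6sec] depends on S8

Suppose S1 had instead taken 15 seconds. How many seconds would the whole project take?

23

Baseline: S1→S3 = 11+8 = 19 → 19 seconds.
Since S1 is critical, the +4 change carries straight to that chain (now 23 seconds).
That remains the longest chain; total 23 seconds.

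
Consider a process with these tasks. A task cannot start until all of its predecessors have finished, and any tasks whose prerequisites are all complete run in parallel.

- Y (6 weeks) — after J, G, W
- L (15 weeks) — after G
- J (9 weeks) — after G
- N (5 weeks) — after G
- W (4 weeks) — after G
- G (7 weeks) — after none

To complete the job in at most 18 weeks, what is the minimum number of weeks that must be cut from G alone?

4

Current finish: 22 weeks; target: 18.
G is on every critical path, so each week cut from G cuts the finish by one (this holds down to a finish of 16).
Need 22 − 18 = 4 weeks off G → G becomes 3 weeks, finish becomes 18.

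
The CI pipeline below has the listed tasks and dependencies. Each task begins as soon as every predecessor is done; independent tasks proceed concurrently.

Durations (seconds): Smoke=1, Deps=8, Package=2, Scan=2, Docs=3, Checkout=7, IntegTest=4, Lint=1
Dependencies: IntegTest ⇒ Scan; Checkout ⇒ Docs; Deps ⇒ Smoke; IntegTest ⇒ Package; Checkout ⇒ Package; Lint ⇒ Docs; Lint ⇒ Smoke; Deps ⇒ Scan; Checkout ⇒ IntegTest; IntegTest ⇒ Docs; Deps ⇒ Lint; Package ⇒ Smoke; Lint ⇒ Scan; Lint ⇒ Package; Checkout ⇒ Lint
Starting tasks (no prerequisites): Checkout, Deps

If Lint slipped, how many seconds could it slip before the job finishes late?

2

The longest chain is Checkout→IntegTest→Docs = 7+4+3 = 14; overall finish 14 seconds.
Longest path through Lint: 12 seconds (earliest finish 9, latest finish 11).
So Lint can slip 11 − 9 = 2 seconds.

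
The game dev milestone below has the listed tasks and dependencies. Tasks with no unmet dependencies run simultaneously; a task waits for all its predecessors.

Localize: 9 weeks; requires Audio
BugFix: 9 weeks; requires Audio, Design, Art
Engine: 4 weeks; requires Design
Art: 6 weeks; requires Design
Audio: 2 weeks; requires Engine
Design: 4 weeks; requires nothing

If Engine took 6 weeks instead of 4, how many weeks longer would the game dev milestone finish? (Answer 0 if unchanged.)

Baseline: Design→Engine→Audio→BugFix = 4+4+2+9 = 19 → 19 weeks.
Engine is on the critical path; changing it to 6 makes that path 21 weeks.
That remains the longest chain; total 21 weeks.
Change in finish: 21 − 19 = +2 weeks.

2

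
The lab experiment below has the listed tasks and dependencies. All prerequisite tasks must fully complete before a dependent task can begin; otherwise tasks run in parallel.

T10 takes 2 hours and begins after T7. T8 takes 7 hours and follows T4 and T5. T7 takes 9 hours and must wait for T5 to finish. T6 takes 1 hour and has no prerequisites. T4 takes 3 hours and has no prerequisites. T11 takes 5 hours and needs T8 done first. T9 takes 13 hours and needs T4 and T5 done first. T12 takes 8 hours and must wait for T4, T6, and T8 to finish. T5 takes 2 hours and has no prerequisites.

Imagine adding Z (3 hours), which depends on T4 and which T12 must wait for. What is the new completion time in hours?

Originally the lab experiment takes 18 hours.
With Z inserted, T12 now waits for max(T4, T6, T8, Z).
New critical path: T4→T8→T12 = 3+7+8 = 18 ⇒ 18 hours.

18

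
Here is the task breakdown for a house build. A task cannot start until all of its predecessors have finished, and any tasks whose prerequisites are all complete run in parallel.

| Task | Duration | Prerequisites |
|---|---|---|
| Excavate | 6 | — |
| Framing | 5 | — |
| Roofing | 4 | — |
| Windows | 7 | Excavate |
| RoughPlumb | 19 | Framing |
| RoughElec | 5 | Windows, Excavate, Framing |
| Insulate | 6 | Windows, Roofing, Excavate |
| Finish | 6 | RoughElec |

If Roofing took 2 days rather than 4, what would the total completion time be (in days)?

24

Baseline: Excavate→Windows→RoughElec→Finish = 6+7+5+6 = 24 → 24 days.
The longest path through Roofing is only 10 days, so Roofing has float 14.
That remains the longest chain; total 24 days.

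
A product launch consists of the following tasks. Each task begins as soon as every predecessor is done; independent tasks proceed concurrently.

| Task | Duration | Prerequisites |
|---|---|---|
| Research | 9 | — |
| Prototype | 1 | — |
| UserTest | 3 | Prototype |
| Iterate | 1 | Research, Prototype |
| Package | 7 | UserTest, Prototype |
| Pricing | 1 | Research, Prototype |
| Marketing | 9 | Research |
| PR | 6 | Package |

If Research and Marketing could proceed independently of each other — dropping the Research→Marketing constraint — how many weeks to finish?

17

Before: longest chain Research→Marketing = 9+9 = 18, finish 18.
Without Research→Marketing, Marketing's earliest start moves from 9 to 0.
After: Prototype→UserTest→Package→PR = 1+3+7+6 = 17 → 17 weeks.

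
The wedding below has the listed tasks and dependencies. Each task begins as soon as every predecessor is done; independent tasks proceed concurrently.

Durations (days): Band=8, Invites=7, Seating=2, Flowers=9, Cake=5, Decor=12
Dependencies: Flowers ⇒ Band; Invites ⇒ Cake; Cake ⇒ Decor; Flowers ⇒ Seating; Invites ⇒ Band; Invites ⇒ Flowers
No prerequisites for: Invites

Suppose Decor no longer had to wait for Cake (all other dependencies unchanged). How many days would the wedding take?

24

Original critical path: Invites→Flowers→Band = 7+9+8 = 24 ⇒ 24 days.
Without Cake→Decor, Decor's earliest start moves from 12 to 0.
After: Invites→Flowers→Band = 7+9+8 = 24 → 24 days.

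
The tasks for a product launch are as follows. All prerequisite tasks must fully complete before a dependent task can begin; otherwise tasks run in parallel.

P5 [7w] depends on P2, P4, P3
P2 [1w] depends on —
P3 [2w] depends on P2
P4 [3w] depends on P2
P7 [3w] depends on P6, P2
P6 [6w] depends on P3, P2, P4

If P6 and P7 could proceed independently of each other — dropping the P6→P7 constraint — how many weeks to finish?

Before: longest chain P2→P4→P6→P7 = 1+3+6+3 = 13, finish 13.
Without P6→P7, P7's earliest start moves from 10 to 1.
After: P2→P4→P5 = 1+3+7 = 11 → 11 weeks.

11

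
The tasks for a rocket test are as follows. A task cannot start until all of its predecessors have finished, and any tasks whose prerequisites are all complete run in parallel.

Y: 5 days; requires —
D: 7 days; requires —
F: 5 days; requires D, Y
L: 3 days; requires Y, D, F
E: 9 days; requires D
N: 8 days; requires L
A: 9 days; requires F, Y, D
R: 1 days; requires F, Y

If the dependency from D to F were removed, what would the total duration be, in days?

Before: longest chain D→F→L→N = 7+5+3+8 = 23, finish 23.
Without D→F, F's earliest start moves from 7 to 5.
New critical path: Y→F→L→N = 5+5+3+8 = 21 ⇒ 21 days.

21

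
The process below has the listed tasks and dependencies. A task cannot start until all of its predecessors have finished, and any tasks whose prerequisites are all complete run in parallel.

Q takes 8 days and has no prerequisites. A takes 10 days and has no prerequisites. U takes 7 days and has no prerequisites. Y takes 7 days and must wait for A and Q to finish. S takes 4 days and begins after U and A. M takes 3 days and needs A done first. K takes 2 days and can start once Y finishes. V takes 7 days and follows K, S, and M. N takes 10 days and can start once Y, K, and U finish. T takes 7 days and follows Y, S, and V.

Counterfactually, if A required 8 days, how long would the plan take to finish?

Critical path before the change: A→Y→K→V→T = 10+7+2+7+7 = 33 giving 33 days.
A lies on that path, so at 8 days the path becomes 31 days.
The binding chain switches to Q→Y→K→V→T = 8+7+2+7+7 = 31; finish 31 days.

31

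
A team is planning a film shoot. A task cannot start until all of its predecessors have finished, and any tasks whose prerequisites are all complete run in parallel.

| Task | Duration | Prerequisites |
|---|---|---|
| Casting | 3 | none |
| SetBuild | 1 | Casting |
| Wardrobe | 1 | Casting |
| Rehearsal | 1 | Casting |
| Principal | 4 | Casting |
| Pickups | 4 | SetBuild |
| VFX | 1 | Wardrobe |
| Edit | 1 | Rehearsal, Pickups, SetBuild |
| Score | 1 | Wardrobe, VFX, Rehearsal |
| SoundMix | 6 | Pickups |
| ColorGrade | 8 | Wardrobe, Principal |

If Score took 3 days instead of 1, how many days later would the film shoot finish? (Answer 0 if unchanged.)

Critical path before the change: Casting→Principal→ColorGrade = 3+4+8 = 15 giving 15 days.
The longest path through Score is only 6 days, so Score has float 9.
The critical path is still Casting→Principal→ColorGrade; finish is now 15 days.
Change in finish: 15 − 15 = +0 days.

0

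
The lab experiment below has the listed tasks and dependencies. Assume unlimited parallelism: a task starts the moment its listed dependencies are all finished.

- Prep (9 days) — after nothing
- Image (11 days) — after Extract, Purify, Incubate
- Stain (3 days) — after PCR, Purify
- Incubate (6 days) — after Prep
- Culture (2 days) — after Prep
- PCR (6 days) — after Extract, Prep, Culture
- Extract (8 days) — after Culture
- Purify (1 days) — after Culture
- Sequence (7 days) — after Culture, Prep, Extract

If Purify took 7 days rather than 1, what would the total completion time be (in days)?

30

Critical path before the change: Prep→Culture→Extract→Image = 9+2+8+11 = 30 giving 30 days.
Purify has 7 days of float (longest path through it is 23).
That remains the longest chain; total 30 days.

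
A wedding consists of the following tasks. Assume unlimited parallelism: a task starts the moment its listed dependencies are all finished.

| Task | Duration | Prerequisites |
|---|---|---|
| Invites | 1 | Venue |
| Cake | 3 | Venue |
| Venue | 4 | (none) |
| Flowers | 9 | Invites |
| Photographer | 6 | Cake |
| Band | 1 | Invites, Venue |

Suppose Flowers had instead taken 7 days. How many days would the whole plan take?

13

Baseline: Venue→Invites→Flowers = 4+1+9 = 14 → 14 days.
Flowers lies on that path, so at 7 days the path becomes 12 days.
The binding chain switches to Venue→Cake→Photographer = 4+3+6 = 13; finish 13 days.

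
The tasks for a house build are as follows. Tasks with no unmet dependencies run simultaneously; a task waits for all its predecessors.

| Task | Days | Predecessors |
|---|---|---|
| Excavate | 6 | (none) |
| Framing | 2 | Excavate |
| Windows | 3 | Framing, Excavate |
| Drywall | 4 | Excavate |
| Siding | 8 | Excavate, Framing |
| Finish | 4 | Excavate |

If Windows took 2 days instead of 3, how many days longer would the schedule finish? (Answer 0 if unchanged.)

0

Baseline: Excavate→Framing→Siding = 6+2+8 = 16 → 16 days.
The longest path through Windows is only 11 days, so Windows has float 5.
That remains the longest chain; total 16 days.
Change in finish: 16 − 16 = +0 days.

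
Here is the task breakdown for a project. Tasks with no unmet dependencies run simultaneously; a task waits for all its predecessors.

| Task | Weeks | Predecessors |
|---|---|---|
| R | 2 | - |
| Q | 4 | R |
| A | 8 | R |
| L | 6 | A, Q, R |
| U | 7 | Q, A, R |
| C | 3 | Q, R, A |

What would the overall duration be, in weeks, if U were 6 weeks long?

16

The binding path is R→A→U = 2+8+7 = 17; finish at 17 weeks.
U lies on that path, so at 6 weeks the path becomes 16 weeks.
New critical path: R→A→L = 2+8+6 = 16 ⇒ 16 weeks.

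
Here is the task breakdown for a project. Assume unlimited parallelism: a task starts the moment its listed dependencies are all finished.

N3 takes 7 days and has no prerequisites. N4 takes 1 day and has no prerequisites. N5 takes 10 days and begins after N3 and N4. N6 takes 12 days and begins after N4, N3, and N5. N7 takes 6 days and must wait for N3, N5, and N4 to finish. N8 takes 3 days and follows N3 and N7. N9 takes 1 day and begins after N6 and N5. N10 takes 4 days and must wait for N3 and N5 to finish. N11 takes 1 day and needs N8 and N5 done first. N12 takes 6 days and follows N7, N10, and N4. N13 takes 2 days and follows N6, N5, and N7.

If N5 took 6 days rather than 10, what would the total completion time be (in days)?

The binding path is N3→N5→N6→N13 = 7+10+12+2 = 31; finish at 31 days.
Since N5 is critical, the -4 change carries straight to that chain (now 27 days).
No other chain overtakes it, so the finish is 27 days.

27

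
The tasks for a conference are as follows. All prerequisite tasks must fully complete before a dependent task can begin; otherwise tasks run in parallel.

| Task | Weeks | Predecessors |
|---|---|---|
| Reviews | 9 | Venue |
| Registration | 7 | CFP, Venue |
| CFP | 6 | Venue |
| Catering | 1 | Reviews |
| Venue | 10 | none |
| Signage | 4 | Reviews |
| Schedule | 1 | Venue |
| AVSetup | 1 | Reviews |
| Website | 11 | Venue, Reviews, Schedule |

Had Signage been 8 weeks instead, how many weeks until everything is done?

Baseline: Venue→Reviews→Website = 10+9+11 = 30 → 30 weeks.
Signage is off the critical path — its longest chain is 23 weeks, giving 7 of slack.
The critical path is still Venue→Reviews→Website; finish is now 30 weeks.

30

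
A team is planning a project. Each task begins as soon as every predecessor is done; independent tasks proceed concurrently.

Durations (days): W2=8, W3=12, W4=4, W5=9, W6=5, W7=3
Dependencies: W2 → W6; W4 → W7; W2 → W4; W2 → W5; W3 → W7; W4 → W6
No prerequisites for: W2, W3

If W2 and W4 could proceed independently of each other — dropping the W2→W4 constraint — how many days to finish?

Original critical path: W2→W4→W6 = 8+4+5 = 17 ⇒ 17 days.
Without W2→W4, W4's earliest start moves from 8 to 0.
New critical path: W2→W5 = 8+9 = 17 ⇒ 17 days.

17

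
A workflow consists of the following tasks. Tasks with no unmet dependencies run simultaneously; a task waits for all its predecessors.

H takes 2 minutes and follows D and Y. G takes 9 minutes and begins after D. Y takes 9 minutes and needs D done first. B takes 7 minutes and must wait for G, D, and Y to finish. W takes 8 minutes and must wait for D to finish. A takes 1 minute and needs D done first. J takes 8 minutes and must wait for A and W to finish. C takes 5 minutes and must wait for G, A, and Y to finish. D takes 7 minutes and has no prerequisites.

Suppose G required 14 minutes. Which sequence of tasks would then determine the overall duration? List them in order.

As given, the longest chain is D→G→B = 7+9+7 = 23, so the finish is 23 minutes.
Since G is critical, the +5 change carries straight to that chain (now 28 minutes).
The critical path is still D→G→B; finish is now 28 minutes.

D, G, B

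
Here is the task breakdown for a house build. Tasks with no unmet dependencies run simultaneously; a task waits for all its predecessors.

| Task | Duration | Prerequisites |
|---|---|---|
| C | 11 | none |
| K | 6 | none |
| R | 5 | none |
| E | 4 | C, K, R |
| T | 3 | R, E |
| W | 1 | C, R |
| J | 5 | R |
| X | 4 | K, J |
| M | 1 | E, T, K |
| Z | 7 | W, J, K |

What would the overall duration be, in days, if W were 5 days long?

Actual critical path: C→W→Z = 11+1+7 = 19 ⇒ 19 days.
W lies on that path, so at 5 days the path becomes 23 days.
No other chain overtakes it, so the finish is 23 days.

23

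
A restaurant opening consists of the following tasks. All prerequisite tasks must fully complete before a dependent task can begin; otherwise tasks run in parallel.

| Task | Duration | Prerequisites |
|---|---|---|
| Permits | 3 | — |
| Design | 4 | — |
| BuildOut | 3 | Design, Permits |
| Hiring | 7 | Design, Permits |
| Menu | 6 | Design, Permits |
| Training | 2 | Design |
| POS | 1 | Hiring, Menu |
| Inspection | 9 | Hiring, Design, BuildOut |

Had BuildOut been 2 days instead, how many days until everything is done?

As given, the longest chain is Design→Hiring→Inspection = 4+7+9 = 20, so the finish is 20 days.
BuildOut is off the critical path — its longest chain is 16 days, giving 4 of slack.
That remains the longest chain; total 20 days.

20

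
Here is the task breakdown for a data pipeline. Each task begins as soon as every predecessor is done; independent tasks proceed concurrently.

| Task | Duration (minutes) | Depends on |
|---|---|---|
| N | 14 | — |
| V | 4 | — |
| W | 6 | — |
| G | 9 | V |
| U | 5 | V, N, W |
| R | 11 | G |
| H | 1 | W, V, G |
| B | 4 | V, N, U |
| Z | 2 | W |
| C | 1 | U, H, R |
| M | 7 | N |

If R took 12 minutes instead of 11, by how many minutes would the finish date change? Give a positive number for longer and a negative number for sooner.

Baseline: V→G→R→C = 4+9+11+1 = 25 → 25 minutes.
Since R is critical, the +1 change carries straight to that chain (now 26 minutes).
The critical path is still V→G→R→C; finish is now 26 minutes.
Change in finish: 26 − 25 = +1 minutes.

1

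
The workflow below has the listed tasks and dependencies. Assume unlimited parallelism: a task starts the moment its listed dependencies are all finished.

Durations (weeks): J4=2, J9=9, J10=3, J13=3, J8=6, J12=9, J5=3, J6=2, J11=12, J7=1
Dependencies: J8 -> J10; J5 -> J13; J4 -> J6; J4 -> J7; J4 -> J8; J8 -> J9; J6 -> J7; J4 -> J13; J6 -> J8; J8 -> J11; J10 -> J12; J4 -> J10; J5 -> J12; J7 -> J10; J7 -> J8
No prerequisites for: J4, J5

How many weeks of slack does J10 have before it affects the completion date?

0

J4→J6→J7→J8→J10→J12 = 2+2+1+6+3+9 = 23 sets the makespan at 23 weeks.
The longest chain containing J10 totals 23 weeks.
So J10 can slip 14 − 14 = 0 weeks.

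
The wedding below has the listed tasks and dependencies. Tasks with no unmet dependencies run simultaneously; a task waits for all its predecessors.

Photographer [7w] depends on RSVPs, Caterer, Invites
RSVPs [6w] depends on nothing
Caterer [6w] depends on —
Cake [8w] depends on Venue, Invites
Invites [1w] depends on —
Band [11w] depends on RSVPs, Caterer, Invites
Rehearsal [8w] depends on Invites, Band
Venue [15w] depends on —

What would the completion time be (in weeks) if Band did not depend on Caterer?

25

Before: longest chain Caterer→Band→Rehearsal = 6+11+8 = 25, finish 25.
Dropping Caterer→Band doesn't change Band's earliest start (6); another predecessor still binds.
After: RSVPs→Band→Rehearsal = 6+11+8 = 25 → 25 weeks.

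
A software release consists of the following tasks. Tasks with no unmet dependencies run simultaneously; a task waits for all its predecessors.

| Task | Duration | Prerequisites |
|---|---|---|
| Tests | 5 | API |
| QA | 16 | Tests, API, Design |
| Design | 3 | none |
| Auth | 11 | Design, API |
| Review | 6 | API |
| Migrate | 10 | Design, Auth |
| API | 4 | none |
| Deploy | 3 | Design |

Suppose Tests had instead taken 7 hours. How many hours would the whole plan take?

27

Critical path before the change: API→Tests→QA = 4+5+16 = 25 giving 25 hours.
Tests is on the critical path; changing it to 7 makes that path 27 hours.
That remains the longest chain; total 27 hours.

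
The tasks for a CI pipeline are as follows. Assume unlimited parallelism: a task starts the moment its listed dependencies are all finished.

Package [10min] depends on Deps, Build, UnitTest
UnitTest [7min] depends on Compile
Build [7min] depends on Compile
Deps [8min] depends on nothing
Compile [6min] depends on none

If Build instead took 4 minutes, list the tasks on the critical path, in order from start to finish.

Baseline: Compile→Build→Package = 6+7+10 = 23 → 23 minutes.
Since Build is critical, the -3 change carries straight to that chain (now 20 minutes).
The binding chain switches to Compile→UnitTest→Package = 6+7+10 = 23; finish 23 minutes.

Compile, UnitTest, Package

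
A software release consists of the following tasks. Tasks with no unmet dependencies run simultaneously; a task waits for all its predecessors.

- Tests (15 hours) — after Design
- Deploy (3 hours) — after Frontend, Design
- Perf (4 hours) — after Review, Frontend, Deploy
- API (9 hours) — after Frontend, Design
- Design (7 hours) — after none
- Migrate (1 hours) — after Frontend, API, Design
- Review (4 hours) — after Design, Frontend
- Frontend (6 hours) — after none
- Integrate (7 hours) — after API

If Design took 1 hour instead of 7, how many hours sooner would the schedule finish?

Baseline: Design→API→Integrate = 7+9+7 = 23 → 23 hours.
Since Design is critical, the -6 change carries straight to that chain (now 17 hours).
New critical path: Frontend→API→Integrate = 6+9+7 = 22 ⇒ 22 hours.
Change in finish: 22 − 23 = -1 hours.

1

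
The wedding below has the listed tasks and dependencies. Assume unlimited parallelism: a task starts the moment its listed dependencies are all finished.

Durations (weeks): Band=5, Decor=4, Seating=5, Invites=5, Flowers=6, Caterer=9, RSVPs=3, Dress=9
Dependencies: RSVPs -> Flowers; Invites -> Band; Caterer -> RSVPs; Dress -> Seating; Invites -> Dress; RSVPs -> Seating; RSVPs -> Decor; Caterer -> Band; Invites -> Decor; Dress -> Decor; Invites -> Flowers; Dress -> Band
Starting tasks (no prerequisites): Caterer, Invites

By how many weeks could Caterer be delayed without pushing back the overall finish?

1

Invites→Dress→Band = 5+9+5 = 19 sets the makespan at 19 weeks.
The longest chain containing Caterer totals 18 weeks.
Float = 19 − 18 = 1.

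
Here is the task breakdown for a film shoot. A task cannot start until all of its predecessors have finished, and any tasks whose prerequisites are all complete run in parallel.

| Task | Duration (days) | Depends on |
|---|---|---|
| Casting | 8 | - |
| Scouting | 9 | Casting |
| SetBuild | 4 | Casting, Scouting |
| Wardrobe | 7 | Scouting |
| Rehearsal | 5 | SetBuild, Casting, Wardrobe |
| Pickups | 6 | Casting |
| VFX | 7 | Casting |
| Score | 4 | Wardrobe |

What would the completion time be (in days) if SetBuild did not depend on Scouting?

29

Original critical path: Casting→Scouting→Wardrobe→Rehearsal = 8+9+7+5 = 29 ⇒ 29 days.
Without Scouting→SetBuild, SetBuild's earliest start moves from 17 to 8.
After: Casting→Scouting→Wardrobe→Rehearsal = 8+9+7+5 = 29 → 29 days.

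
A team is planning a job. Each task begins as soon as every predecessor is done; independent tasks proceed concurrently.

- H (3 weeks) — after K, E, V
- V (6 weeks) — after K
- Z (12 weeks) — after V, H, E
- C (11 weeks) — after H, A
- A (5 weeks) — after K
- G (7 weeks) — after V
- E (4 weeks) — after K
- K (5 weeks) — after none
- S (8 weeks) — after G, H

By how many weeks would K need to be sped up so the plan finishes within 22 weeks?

Current finish: 26 weeks; target: 22.
K is on every critical path, so each week cut from K cuts the finish by one (this holds down to a finish of 22).
Need 26 − 22 = 4 weeks off K → K becomes 1 week, finish becomes 22.

4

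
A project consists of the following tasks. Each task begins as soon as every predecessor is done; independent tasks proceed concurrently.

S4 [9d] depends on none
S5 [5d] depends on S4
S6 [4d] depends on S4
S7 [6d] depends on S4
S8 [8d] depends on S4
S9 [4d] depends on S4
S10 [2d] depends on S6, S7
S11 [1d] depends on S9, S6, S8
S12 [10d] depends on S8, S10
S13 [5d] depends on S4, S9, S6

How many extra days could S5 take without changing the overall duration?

13

Critical path: S4→S7→S10→S12 = 9+6+2+10 = 27, so the finish is 27 days.
Longest path through S5: 14 days (earliest finish 14, latest finish 27).
Slack of S5 = 22 − 9 = 13 days.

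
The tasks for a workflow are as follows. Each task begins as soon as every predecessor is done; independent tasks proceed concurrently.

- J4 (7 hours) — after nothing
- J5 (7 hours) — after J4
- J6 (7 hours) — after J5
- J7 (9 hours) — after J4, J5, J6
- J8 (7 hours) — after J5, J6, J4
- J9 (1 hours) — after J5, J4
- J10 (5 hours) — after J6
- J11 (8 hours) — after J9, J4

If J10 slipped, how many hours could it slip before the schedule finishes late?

J4→J5→J6→J7 = 7+7+7+9 = 30 sets the makespan at 30 hours.
J10 finishes as early as 26 and must finish by 30.
So J10 can slip 30 − 26 = 4 hours.

4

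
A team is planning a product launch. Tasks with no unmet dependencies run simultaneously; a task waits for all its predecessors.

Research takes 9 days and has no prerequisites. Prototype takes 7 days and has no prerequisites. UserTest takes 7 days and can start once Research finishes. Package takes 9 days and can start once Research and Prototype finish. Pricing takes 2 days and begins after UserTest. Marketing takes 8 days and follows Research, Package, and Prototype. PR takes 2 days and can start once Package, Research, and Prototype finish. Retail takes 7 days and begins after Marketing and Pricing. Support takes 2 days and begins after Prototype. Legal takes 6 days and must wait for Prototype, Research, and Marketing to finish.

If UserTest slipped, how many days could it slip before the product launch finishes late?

8

Research→Package→Marketing→Retail = 9+9+8+7 = 33 sets the makespan at 33 days.
The longest chain containing UserTest totals 25 days.
Slack of UserTest = 17 − 9 = 8 days.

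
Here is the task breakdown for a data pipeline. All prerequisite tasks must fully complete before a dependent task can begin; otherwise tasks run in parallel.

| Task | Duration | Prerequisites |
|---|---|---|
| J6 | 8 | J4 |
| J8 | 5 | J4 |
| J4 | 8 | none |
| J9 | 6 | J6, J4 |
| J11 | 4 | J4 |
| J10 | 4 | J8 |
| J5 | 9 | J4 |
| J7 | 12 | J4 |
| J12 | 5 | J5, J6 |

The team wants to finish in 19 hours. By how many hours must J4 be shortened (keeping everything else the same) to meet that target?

3

Current finish: 22 hours; target: 19.
J4 is on every critical path, so each hour cut from J4 cuts the finish by one (this holds down to a finish of 15).
Need 22 − 19 = 3 hours off J4 → J4 becomes 5 hours, finish becomes 19.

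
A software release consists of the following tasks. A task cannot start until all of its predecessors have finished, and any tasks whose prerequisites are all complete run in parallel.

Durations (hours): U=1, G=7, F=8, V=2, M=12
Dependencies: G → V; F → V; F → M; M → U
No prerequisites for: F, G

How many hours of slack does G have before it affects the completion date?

12

Critical path: F→M→U = 8+12+1 = 21, so the finish is 21 hours.
G finishes as early as 7 and must finish by 19.
So G can slip 19 − 7 = 12 hours.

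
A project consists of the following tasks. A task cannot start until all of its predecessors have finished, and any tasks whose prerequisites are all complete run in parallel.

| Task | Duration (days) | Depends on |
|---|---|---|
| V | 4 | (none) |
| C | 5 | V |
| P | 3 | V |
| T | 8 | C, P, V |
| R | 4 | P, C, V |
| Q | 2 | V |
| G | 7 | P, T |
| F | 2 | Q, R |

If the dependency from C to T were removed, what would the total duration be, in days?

Original critical path: V→C→T→G = 4+5+8+7 = 24 ⇒ 24 days.
Without C→T, T's earliest start moves from 9 to 7.
New critical path: V→P→T→G = 4+3+8+7 = 22 ⇒ 22 days.

22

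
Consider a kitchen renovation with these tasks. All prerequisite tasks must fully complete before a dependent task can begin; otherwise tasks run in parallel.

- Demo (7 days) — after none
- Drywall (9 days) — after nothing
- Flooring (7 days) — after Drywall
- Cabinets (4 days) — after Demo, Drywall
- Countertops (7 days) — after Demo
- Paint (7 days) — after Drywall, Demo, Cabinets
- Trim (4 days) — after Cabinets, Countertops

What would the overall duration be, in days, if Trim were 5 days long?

Critical path before the change: Drywall→Cabinets→Paint = 9+4+7 = 20 giving 20 days.
Trim has 2 days of float (longest path through it is 18).
No other chain overtakes it, so the finish is 20 days.

20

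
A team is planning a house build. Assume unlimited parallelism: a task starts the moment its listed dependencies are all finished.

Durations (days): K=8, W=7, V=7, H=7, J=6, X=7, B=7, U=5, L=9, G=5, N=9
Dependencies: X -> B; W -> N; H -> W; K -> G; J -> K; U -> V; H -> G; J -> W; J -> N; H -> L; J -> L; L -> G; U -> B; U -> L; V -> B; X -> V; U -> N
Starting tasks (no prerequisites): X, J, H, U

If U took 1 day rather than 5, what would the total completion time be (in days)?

Critical path before the change: H→W→N = 7+7+9 = 23 giving 23 days.
U is off the critical path — its longest chain is 19 days, giving 4 of slack.
The critical path is still H→W→N; finish is now 23 days.

23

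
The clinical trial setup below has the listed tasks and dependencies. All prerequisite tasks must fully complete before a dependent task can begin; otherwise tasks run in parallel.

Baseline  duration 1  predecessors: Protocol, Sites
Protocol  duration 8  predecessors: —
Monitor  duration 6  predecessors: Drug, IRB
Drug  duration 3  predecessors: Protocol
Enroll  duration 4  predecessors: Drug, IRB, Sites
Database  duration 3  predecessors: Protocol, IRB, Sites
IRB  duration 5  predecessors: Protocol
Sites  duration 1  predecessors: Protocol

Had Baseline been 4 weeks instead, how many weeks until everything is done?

19

Critical path before the change: Protocol→IRB→Monitor = 8+5+6 = 19 giving 19 weeks.
The longest path through Baseline is only 10 weeks, so Baseline has float 9.
That remains the longest chain; total 19 weeks.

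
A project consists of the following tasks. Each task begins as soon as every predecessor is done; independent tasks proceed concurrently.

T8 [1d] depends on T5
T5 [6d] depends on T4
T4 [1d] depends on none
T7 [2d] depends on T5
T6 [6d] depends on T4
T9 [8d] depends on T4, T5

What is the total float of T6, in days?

Critical path: T4→T5→T9 = 1+6+8 = 15, so the finish is 15 days.
The longest chain containing T6 totals 7 days.
So T6 can slip 15 − 7 = 8 days.

8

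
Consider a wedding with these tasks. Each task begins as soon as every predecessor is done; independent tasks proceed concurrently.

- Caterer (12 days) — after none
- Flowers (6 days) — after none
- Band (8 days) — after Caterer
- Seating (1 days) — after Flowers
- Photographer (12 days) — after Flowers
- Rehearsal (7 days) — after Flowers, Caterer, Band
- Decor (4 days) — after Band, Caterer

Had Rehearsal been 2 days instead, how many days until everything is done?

The binding path is Caterer→Band→Rehearsal = 12+8+7 = 27; finish at 27 days.
Since Rehearsal is critical, the -5 change carries straight to that chain (now 22 days).
The binding chain switches to Caterer→Band→Decor = 12+8+4 = 24; finish 24 days.

24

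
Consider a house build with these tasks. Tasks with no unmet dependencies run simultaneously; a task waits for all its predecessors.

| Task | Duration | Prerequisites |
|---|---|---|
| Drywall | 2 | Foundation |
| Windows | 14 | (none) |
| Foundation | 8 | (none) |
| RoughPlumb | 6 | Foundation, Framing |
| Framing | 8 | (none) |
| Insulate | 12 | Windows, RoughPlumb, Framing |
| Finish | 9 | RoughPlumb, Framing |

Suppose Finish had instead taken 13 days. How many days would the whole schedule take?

27

The binding path is Foundation→RoughPlumb→Insulate = 8+6+12 = 26; finish at 26 days.
Finish is off the critical path — its longest chain is 23 days, giving 3 of slack.
New critical path: Foundation→RoughPlumb→Finish = 8+6+13 = 27 ⇒ 27 days.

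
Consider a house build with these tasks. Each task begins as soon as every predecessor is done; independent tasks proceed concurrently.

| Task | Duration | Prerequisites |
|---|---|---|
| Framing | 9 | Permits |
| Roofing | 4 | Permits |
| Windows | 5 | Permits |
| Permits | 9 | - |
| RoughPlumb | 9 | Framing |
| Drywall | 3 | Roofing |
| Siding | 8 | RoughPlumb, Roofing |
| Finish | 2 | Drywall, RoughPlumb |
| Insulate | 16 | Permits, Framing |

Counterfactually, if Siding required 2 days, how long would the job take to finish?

34

Baseline: Permits→Framing→RoughPlumb→Siding = 9+9+9+8 = 35 → 35 days.
Siding is on the critical path; changing it to 2 makes that path 29 days.
New critical path: Permits→Framing→Insulate = 9+9+16 = 34 ⇒ 34 days.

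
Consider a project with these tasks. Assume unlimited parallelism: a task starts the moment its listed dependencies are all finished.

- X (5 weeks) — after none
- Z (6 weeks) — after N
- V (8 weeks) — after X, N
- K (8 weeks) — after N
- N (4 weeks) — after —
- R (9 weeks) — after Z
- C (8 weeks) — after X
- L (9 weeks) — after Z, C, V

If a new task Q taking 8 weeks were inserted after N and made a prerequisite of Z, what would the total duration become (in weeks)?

27

Originally the plan takes 22 weeks.
With Q inserted, Z now waits for max(N, Q).
New critical path: N→Q→Z→R = 4+8+6+9 = 27 ⇒ 27 weeks.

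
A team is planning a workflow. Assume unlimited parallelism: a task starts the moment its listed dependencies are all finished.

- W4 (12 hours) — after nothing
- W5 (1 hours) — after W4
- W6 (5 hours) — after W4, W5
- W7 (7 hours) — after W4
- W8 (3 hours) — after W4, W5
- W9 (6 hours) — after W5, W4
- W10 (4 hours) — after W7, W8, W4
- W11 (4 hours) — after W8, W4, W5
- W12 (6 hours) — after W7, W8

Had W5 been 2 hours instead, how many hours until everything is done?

25

The binding path is W4→W7→W12 = 12+7+6 = 25; finish at 25 hours.
W5 is off the critical path — its longest chain is 22 hours, giving 3 of slack.
No other chain overtakes it, so the finish is 25 hours.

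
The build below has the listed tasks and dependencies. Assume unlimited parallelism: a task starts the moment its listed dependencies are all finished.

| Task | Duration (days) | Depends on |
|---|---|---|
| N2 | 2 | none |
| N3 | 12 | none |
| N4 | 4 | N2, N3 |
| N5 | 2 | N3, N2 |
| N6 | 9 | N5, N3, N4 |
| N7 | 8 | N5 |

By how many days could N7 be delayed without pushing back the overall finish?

3

The longest chain is N3→N4→N6 = 12+4+9 = 25; overall finish 25 days.
Longest path through N7: 22 days (earliest finish 22, latest finish 25).
Float = 25 − 22 = 3.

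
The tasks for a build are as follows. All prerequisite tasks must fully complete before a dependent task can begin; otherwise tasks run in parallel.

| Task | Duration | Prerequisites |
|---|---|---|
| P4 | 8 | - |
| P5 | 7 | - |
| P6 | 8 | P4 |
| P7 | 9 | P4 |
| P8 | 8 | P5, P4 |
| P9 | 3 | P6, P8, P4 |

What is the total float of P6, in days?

0

The longest chain is P4→P6→P9 = 8+8+3 = 19; overall finish 19 days.
Longest path through P6: 19 days (earliest finish 16, latest finish 16).
Float = 19 − 19 = 0.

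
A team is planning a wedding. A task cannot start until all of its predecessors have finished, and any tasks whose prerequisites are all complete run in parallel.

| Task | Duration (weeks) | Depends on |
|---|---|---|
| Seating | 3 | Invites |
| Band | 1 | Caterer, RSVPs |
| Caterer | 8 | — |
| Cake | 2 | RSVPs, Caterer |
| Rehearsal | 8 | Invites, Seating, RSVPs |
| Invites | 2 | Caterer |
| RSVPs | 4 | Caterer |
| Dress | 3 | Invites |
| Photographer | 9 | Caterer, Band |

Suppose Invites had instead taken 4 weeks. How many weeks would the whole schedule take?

As given, the longest chain is Caterer→RSVPs→Band→Photographer = 8+4+1+9 = 22, so the finish is 22 weeks.
Invites is off the critical path — its longest chain is 21 weeks, giving 1 of slack.
The binding chain switches to Caterer→Invites→Seating→Rehearsal = 8+4+3+8 = 23; finish 23 weeks.

23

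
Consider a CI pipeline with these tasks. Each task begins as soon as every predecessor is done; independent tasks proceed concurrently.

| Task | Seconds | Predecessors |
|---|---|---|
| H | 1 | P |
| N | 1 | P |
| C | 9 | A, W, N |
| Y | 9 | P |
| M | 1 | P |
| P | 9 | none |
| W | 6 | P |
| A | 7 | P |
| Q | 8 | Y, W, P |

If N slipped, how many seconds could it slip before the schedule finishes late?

7

Critical path: P→Y→Q = 9+9+8 = 26, so the finish is 26 seconds.
N finishes as early as 10 and must finish by 17.
Float = 26 − 19 = 7.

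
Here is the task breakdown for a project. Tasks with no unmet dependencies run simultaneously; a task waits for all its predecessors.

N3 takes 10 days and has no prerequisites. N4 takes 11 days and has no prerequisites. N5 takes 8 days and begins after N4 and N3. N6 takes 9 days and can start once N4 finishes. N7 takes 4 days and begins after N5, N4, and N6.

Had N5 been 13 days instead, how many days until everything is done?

Baseline: N4→N6→N7 = 11+9+4 = 24 → 24 days.
N5 is off the critical path — its longest chain is 23 days, giving 1 of slack.
New critical path: N4→N5→N7 = 11+13+4 = 28 ⇒ 28 days.

28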